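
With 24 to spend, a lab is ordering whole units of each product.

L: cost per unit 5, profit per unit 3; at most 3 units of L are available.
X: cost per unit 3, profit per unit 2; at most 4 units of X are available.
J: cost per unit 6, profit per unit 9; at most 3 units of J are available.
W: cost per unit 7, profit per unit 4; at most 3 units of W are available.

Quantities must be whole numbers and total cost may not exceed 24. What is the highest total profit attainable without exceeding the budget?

31

1×L and 3×J: cost 23 ≤ 24, profit 1·3 + 3·9 = 30.
2×X and 3×J: cost 24 ≤ 24, profit 2·2 + 3·9 = 31.
Best is 31.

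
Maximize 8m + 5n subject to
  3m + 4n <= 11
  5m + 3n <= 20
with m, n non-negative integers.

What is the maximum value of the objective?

(m,n)=(3,0): 3·3+4·0=9≤11, 5·3+3·0=15≤20, objective 24.
(m,n)=(2,1): 3·2+4·1=10≤11, 5·2+3·1=13≤20, objective 21.
(m,n)=(2,0): 3·2+4·0=6≤11, 5·2+3·0=10≤20, objective 16.
No feasible integer point exceeds 24.

24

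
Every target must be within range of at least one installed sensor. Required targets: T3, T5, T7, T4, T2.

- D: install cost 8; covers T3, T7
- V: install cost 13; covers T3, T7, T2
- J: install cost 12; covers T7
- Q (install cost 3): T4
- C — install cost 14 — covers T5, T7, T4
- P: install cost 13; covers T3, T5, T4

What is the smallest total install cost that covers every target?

26

The greedy cost-per-new-target heuristic would pick Q, D, V, and P for 37, but a cheaper cover exists.
Choose V and P: together they cover T3, T5, T7, T4, T2 — every target.
Total install cost: 13 + 13 = 26.
No cover costs less than 26.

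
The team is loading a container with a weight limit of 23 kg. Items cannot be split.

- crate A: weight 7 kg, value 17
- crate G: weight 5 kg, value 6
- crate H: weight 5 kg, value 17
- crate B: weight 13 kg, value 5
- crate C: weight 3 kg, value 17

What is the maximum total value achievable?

57

crate A + crate G + crate H + crate C: weight 7 + 5 + 5 + 3 = 20 ≤ 23, value 17 + 6 + 17 + 17 = 57.
crate G + crate H + crate C: weight 5 + 5 + 3 = 13 ≤ 23, value 6 + 17 + 17 = 40.
crate A + crate H + crate C: weight 7 + 5 + 3 = 15 ≤ 23, value 17 + 17 + 17 = 51.
Best is crate A, crate G, crate H, and crate C with total value 57.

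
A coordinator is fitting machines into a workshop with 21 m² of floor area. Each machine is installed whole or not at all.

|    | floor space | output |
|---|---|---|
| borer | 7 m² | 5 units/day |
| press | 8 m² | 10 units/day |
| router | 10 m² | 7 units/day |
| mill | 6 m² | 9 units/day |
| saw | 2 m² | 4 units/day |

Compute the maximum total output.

Take borer, press, and mill: floor space 7 + 8 + 6 = 21 ≤ 21, output 5 + 10 + 9 = 24.
No other feasible combination does better.

24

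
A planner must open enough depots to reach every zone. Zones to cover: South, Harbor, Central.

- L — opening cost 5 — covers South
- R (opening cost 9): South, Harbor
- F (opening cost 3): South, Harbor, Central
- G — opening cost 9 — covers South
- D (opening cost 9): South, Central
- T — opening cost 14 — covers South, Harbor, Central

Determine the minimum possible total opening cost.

3

F alone covers South, Harbor, Central — every zone.
Total opening cost: 3.
No cover costs less than 3.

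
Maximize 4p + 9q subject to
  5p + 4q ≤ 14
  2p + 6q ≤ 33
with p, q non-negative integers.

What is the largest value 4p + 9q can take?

27

(p,q)=(0,3): 5·0+4·3=12≤14, 2·0+6·3=18≤33, objective 27.
(p,q)=(1,2): 5·1+4·2=13≤14, 2·1+6·2=14≤33, objective 22.
(p,q)=(0,2): 5·0+4·2=8≤14, 2·0+6·2=12≤33, objective 18.
Maximum is 27 at (p,q)=(0,3).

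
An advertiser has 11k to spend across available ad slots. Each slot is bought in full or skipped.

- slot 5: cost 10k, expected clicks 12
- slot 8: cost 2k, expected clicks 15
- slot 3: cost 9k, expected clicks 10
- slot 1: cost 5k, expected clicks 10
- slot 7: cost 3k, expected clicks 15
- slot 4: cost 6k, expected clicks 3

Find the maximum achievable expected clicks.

40

Take slot 8, slot 1, and slot 7: cost 2 + 5 + 3 = 10 ≤ 11, expected clicks 15 + 10 + 15 = 40.
No other feasible combination does better.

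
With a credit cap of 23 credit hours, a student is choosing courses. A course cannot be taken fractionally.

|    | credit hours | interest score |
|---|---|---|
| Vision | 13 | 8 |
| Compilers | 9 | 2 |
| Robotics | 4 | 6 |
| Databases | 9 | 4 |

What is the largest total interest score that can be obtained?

Take Vision and Robotics: credit hours 13 + 4 = 17 ≤ 23, interest score 8 + 6 = 14.
No other feasible combination does better.

14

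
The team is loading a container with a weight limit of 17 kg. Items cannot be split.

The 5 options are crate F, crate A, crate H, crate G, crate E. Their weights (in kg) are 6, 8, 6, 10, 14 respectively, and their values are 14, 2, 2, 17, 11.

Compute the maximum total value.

31

This is a 0-1 knapsack instance.
Allowing fractional choices, the relaxed optimum would be about 31.8, but items are indivisible.
crate F + crate G: weight 6 + 10 = 16 ≤ 17, value 14 + 17 = 31.
crate H + crate G: weight 6 + 10 = 16 ≤ 17, value 2 + 17 = 19.
Best is crate F and crate G with total value 31.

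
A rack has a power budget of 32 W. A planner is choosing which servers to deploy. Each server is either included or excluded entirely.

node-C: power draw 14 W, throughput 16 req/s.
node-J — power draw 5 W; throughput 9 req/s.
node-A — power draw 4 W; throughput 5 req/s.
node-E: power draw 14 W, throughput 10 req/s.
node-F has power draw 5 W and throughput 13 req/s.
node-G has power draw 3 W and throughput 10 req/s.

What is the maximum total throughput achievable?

Take node-C, node-J, node-A, node-F, and node-G: power draw 14 + 5 + 4 + 5 + 3 = 31 ≤ 32, throughput 16 + 9 + 5 + 13 + 10 = 53.
No other feasible combination does better.

53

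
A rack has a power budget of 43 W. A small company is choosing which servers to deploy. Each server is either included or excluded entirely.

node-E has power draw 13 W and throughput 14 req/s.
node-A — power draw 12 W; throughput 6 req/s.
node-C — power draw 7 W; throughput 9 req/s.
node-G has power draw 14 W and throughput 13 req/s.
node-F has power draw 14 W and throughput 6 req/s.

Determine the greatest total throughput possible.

Take node-E, node-C, and node-G: power draw 13 + 7 + 14 = 34 ≤ 43, throughput 14 + 9 + 13 = 36.
No other feasible combination does better.

36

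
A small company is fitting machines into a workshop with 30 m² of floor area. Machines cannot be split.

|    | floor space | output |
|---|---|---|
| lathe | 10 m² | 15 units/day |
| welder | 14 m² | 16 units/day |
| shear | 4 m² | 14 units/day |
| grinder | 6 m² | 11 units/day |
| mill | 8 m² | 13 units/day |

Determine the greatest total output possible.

Allowing fractional choices, the relaxed optimum would be about 55.3, but machines are indivisible.
lathe + welder + shear: floor space 10 + 14 + 4 = 28 ≤ 30, output 15 + 16 + 14 = 45.
welder + shear + mill: floor space 14 + 4 + 8 = 26 ≤ 30, output 16 + 14 + 13 = 43.
lathe + shear + grinder + mill: floor space 10 + 4 + 6 + 8 = 28 ≤ 30, output 15 + 14 + 11 + 13 = 53.
Best is lathe, shear, grinder, and mill with total output 53.

53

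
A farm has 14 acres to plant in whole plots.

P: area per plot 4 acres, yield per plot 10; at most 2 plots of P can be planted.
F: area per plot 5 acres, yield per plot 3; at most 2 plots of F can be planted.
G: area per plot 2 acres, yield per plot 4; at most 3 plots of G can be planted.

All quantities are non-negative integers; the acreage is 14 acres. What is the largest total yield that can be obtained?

32

This is a bounded integer knapsack.
P has the best ratio (10/4); taking only P gives at most 2×10 = 20 (stopped by the supply cap of 2).
Mixing does better — 2×P and 3×G: area 14 ≤ 14, yield 2·10 + 3·4 = 32.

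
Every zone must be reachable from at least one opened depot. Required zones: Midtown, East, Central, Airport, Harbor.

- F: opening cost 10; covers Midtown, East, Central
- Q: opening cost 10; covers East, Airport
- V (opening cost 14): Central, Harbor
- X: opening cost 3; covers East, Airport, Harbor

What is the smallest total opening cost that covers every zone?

13

Choose F and X: together they cover Midtown, East, Central, Airport, Harbor — every zone.
Total opening cost: 10 + 3 = 13.
No cover costs less than 13.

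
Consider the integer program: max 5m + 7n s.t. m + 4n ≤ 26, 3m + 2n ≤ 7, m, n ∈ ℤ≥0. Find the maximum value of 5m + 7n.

The continuous relaxation peaks at (0, 3.5) with value 24.50; rounding to a feasible lattice point costs some objective.
(m,n)=(0,3): 1·0+4·3=12≤26, 3·0+2·3=6≤7, objective 21.
(m,n)=(1,2): 1·1+4·2=9≤26, 3·1+2·2=7≤7, objective 19.
(m,n)=(0,2): 1·0+4·2=8≤26, 3·0+2·2=4≤7, objective 14.
Maximum is 21 at (m,n)=(0,3).

21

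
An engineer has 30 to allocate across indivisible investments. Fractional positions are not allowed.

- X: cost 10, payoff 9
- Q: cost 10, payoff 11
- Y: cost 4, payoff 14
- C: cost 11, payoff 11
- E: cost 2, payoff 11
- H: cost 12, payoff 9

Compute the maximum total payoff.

This is a 0-1 knapsack instance.
Allowing fractional choices, the relaxed optimum would be about 49.7, but investments are indivisible.
X + Q + Y + E: cost 10 + 10 + 4 + 2 = 26 ≤ 30, payoff 9 + 11 + 14 + 11 = 45.
Q + Y + C + E: cost 10 + 4 + 11 + 2 = 27 ≤ 30, payoff 11 + 14 + 11 + 11 = 47.
Best is Q, Y, C, and E with total payoff 47.

47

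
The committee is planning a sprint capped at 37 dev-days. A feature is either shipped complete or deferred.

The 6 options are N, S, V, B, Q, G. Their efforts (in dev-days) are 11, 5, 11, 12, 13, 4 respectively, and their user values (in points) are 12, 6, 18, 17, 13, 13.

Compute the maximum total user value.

Take S, V, B, and G: effort 5 + 11 + 12 + 4 = 32 ≤ 37, user value 6 + 18 + 17 + 13 = 54.
No other feasible combination does better.

54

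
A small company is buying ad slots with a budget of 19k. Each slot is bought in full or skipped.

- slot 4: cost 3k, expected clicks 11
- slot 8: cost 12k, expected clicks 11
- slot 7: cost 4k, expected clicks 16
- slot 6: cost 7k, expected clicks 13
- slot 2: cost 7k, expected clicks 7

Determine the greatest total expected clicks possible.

This is a 0-1 knapsack instance.
slot 4 + slot 7 + slot 6: cost 3 + 4 + 7 = 14 ≤ 19, expected clicks 11 + 16 + 13 = 40.
slot 7 + slot 6 + slot 2: cost 4 + 7 + 7 = 18 ≤ 19, expected clicks 16 + 13 + 7 = 36.
slot 4 + slot 8 + slot 7: cost 3 + 12 + 4 = 19 ≤ 19, expected clicks 11 + 11 + 16 = 38.
Best is slot 4, slot 7, and slot 6 with total expected clicks 40.

40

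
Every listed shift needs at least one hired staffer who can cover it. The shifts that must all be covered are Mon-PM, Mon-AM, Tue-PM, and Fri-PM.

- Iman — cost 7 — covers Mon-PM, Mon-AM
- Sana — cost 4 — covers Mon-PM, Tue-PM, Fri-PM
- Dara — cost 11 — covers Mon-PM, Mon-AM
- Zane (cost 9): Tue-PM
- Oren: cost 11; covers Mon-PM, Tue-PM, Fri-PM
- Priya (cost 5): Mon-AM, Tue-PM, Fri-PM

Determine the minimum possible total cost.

9

This is a weighted set-cover instance.
Choose Sana and Priya: together they cover Mon-PM, Mon-AM, Tue-PM, Fri-PM — every shift.
Total cost: 4 + 5 = 9.
No cover costs less than 9.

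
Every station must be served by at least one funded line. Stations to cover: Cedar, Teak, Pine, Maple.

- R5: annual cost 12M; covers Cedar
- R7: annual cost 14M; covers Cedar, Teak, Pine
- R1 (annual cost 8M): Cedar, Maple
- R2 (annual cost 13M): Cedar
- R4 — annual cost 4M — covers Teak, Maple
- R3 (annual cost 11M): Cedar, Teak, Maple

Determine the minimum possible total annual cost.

18

Choose R7 and R4: together they cover Cedar, Teak, Pine, Maple — every station.
Total annual cost: 14 + 4 = 18.
No cover costs less than 18.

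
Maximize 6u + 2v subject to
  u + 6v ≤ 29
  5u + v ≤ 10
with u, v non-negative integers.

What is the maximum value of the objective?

14

Relaxing integrality, the LP optimum is 15.72 at (u,v) = (1.07, 4.66), which is not an integer point.
(u,v)=(1,4): 1·1+6·4=25≤29, 5·1+1·4=9≤10, objective 14.
(u,v)=(1,3): 1·1+6·3=19≤29, 5·1+1·3=8≤10, objective 12.
Maximum is 14 at (u,v)=(1,4).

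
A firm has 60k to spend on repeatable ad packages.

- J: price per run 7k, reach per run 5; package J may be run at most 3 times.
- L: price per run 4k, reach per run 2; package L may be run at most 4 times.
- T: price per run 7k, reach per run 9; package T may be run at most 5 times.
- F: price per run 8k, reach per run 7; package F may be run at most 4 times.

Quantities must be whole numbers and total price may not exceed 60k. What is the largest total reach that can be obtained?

66

5×T and 3×F: price 59 ≤ 60, reach 5·9 + 3·7 = 66.
4×T and 4×F: price 60 ≤ 60, reach 4·9 + 4·7 = 64.
Best is 66.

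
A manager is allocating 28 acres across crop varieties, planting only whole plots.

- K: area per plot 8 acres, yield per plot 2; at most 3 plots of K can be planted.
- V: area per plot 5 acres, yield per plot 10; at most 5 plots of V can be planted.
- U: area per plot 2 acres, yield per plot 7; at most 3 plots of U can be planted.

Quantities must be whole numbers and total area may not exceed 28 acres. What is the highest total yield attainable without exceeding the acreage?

This is a bounded integer knapsack.
U has the best ratio (7/2); taking only U gives at most 3×7 = 21 (stopped by the supply cap of 3).
Mixing does better — 4×V and 3×U: area 26 ≤ 28, yield 4·10 + 3·7 = 61.

61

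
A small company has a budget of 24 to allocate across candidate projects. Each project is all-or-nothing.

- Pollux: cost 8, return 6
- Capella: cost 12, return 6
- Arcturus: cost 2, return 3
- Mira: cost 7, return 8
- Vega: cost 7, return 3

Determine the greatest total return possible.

20

Allowing fractional choices, the relaxed optimum would be about 20.5, but projects are indivisible.
Capella + Arcturus + Mira: cost 12 + 2 + 7 = 21 ≤ 24, return 6 + 3 + 8 = 17.
Pollux + Arcturus + Mira + Vega: cost 8 + 2 + 7 + 7 = 24 ≤ 24, return 6 + 3 + 8 + 3 = 20.
Pollux + Arcturus + Mira: cost 8 + 2 + 7 = 17 ≤ 24, return 6 + 3 + 8 = 17.
Best is Pollux, Arcturus, Mira, and Vega with total return 20.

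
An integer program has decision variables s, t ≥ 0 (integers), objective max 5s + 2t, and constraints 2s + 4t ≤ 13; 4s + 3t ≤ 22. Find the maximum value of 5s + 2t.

The continuous relaxation peaks at (5.5, 0) with value 27.50; rounding to a feasible lattice point costs some objective.
(s,t)=(5,0): 2·5+4·0=10≤13, 4·5+3·0=20≤22, objective 25.
(s,t)=(4,1): 2·4+4·1=12≤13, 4·4+3·1=19≤22, objective 22.
(s,t)=(4,0): 2·4+4·0=8≤13, 4·4+3·0=16≤22, objective 20.
Maximum is 25 at (s,t)=(5,0).

25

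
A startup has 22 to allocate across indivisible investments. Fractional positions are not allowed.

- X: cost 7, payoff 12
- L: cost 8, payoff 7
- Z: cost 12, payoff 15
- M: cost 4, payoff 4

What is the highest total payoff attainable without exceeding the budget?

Allowing fractional choices, the relaxed optimum would be about 30.0, but investments are indivisible.
L + Z: cost 8 + 12 = 20 ≤ 22, payoff 7 + 15 = 22.
X + Z: cost 7 + 12 = 19 ≤ 22, payoff 12 + 15 = 27.
X + L + M: cost 7 + 8 + 4 = 19 ≤ 22, payoff 12 + 7 + 4 = 23.
Best is X and Z with total payoff 27.

27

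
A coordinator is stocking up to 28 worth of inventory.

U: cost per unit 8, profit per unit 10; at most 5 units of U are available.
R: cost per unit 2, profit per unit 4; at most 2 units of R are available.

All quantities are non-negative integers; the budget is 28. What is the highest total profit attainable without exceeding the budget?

R has the best ratio (4/2); taking only R gives at most 2×4 = 8 (stopped by the supply cap of 2).
Mixing does better — 3×U and 2×R: cost 28 ≤ 28, profit 3·10 + 2·4 = 38.

38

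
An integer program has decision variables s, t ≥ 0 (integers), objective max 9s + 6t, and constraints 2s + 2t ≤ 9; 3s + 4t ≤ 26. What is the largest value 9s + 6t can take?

The continuous relaxation peaks at (4.5, 0) with value 40.50; rounding to a feasible lattice point costs some objective.
(s,t)=(4,0) is feasible, giving 36.
(s,t)=(3,1) is feasible, giving 33.
Maximum is 36 at (s,t)=(4,0).

36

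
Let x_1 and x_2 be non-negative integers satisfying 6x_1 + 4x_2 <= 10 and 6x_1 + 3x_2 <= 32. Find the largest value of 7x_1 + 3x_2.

10

(x_1,x_2)=(1,1): 6·1+4·1=10≤10, 6·1+3·1=9≤32, objective 10.
(x_1,x_2)=(1,0): 6·1+4·0=6≤10, 6·1+3·0=6≤32, objective 7.
(x_1,x_2)=(0,2): 6·0+4·2=8≤10, 6·0+3·2=6≤32, objective 6.
(x_1,x_2)=(0,1): 6·0+4·1=4≤10, 6·0+3·1=3≤32, objective 3.
Maximum is 10 at (x_1,x_2)=(1,1).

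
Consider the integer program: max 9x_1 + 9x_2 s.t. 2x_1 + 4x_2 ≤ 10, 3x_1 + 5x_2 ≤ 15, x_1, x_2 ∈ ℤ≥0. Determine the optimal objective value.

45

(x_1,x_2)=(5,0): 2·5+4·0=10≤10, 3·5+5·0=15≤15, objective 45.
(x_1,x_2)=(4,0): 2·4+4·0=8≤10, 3·4+5·0=12≤15, objective 36.
Maximum is 45 at (x_1,x_2)=(5,0).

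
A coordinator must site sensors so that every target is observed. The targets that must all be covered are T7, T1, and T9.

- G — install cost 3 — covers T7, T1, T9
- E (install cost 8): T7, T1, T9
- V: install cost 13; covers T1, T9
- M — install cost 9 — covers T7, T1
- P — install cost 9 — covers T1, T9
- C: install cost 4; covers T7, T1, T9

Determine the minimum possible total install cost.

G alone covers T7, T1, T9 — every target.
Total install cost: 3.
No cover costs less than 3.

3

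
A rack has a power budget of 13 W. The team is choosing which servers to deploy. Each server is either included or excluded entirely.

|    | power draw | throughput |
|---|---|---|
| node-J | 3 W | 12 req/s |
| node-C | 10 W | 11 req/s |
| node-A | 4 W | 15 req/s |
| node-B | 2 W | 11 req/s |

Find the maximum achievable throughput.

Allowing fractional choices, the relaxed optimum would be about 42.4, but servers are indivisible.
node-J + node-A: power draw 3 + 4 = 7 ≤ 13, throughput 12 + 15 = 27.
node-A + node-B: power draw 4 + 2 = 6 ≤ 13, throughput 15 + 11 = 26.
node-J + node-A + node-B: power draw 3 + 4 + 2 = 9 ≤ 13, throughput 12 + 15 + 11 = 38.
Best is node-J, node-A, and node-B with total throughput 38.

38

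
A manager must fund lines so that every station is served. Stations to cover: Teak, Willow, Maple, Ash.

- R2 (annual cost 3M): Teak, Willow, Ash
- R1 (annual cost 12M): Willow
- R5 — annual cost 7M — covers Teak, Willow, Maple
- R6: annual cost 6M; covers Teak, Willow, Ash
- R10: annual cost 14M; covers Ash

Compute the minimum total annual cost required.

10

Choose R2 and R5: together they cover Teak, Willow, Maple, Ash — every station.
Total annual cost: 3 + 7 = 10.
No cover costs less than 10.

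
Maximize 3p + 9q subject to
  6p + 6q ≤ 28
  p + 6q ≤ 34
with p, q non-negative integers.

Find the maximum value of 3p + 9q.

36

(p,q)=(0,4): 6·0+6·4=24≤28, 1·0+6·4=24≤34, objective 36.
(p,q)=(1,3): 6·1+6·3=24≤28, 1·1+6·3=19≤34, objective 30.
No feasible integer point exceeds 36.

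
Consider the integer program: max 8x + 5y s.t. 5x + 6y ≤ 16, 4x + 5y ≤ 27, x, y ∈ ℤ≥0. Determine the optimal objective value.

(x,y)=(3,0): 5·3+6·0=15≤16, 4·3+5·0=12≤27, objective 24.
(x,y)=(2,1): 5·2+6·1=16≤16, 4·2+5·1=13≤27, objective 21.
(x,y)=(2,0): 5·2+6·0=10≤16, 4·2+5·0=8≤27, objective 16.
Maximum is 24 at (x,y)=(3,0).

24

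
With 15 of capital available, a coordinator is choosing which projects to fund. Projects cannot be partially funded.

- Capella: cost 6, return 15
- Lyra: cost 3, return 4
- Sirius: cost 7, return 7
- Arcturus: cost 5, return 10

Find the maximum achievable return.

Capella + Arcturus: cost 6 + 5 = 11 ≤ 15, return 15 + 10 = 25.
Capella + Lyra + Arcturus: cost 6 + 3 + 5 = 14 ≤ 15, return 15 + 4 + 10 = 29.
Best is Capella, Lyra, and Arcturus with total return 29.

29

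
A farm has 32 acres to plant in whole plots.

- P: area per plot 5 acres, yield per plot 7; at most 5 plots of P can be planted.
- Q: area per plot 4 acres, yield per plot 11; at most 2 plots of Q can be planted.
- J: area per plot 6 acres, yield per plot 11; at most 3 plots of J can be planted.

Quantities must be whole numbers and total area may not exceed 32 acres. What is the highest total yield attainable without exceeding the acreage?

62

This is a bounded integer knapsack.
Q has the best ratio (11/4); taking only Q gives at most 2×11 = 22 (stopped by the supply cap of 2).
Mixing does better — 1×P, 2×Q, and 3×J: area 31 ≤ 32, yield 1·7 + 2·11 + 3·11 = 62.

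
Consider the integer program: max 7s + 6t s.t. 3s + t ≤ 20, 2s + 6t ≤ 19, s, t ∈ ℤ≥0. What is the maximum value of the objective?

The continuous relaxation peaks at (6.31, 1.06) with value 50.56; rounding to a feasible lattice point costs some objective.
(s,t)=(6,1): 3·6+1·1=19≤20, 2·6+6·1=18≤19, objective 48.
(s,t)=(6,0): 3·6+1·0=18≤20, 2·6+6·0=12≤19, objective 42.
(s,t)=(5,1): 3·5+1·1=16≤20, 2·5+6·1=16≤19, objective 41.
No feasible integer point exceeds 48.

48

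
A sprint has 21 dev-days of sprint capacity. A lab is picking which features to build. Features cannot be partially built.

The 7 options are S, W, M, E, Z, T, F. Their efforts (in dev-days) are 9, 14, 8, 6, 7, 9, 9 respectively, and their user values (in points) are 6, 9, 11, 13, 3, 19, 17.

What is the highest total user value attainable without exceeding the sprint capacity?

36

This is a 0-1 knapsack instance.
Allowing fractional choices, the relaxed optimum would be about 43.3, but features are indivisible.
T + F: effort 9 + 9 = 18 ≤ 21, user value 19 + 17 = 36.
E + T: effort 6 + 9 = 15 ≤ 21, user value 13 + 19 = 32.
Best is T and F with total user value 36.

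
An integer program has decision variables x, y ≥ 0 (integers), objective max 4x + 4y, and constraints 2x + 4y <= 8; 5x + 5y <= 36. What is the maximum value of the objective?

16

(x,y)=(4,0): 2·4+4·0=8≤8, 5·4+5·0=20≤36, objective 16.
(x,y)=(3,0): 2·3+4·0=6≤8, 5·3+5·0=15≤36, objective 12.
The best lattice point is (4,0), giving 16.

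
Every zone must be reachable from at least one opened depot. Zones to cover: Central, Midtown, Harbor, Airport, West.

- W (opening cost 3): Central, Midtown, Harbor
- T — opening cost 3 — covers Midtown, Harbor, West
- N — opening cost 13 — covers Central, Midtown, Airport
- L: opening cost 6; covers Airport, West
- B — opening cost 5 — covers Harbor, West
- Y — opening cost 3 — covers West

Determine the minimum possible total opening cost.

9

The greedy cost-per-new-zone heuristic would pick W, T, and L for 12, but a cheaper cover exists.
Choose W and L: together they cover Central, Midtown, Harbor, Airport, West — every zone.
Total opening cost: 3 + 6 = 9.
No cover costs less than 9.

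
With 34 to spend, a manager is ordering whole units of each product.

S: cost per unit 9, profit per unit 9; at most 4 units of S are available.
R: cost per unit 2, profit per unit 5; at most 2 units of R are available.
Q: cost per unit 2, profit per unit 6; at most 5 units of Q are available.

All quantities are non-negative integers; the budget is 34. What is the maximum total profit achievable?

58

Take 2×S, 2×R, and 5×Q: cost 32 ≤ 34, profit 2·9 + 2·5 + 5·6 = 58.
Q has the best ratio (6/2) and is taken to its limit of 5; remaining capacity is filled optimally with the others.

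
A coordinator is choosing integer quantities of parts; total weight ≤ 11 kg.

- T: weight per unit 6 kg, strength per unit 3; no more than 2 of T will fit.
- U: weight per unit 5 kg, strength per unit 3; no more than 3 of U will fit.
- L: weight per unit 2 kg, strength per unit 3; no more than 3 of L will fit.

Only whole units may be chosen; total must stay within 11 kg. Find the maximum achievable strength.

12

1×U and 3×L: weight 11 ≤ 11, strength 1·3 + 3·3 = 12.
3×L: weight 6 ≤ 11, strength 3·3 = 9.
Best is 12.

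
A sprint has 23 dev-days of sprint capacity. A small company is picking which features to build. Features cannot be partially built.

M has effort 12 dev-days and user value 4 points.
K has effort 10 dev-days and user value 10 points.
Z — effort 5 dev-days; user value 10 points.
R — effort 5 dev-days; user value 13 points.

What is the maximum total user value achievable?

33

Treat it as a binary knapsack problem.
Z + R: effort 5 + 5 = 10 ≤ 23, user value 10 + 13 = 23.
K + Z + R: effort 10 + 5 + 5 = 20 ≤ 23, user value 10 + 10 + 13 = 33.
M + Z + R: effort 12 + 5 + 5 = 22 ≤ 23, user value 4 + 10 + 13 = 27.
Best is K, Z, and R with total user value 33.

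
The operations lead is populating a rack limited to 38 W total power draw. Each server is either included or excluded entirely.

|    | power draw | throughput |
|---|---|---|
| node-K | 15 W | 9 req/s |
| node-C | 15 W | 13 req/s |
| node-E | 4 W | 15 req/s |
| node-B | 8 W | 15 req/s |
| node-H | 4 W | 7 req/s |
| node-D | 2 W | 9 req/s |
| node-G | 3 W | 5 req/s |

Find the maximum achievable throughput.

This is a 0-1 knapsack instance.
node-K + node-E + node-B + node-H + node-D + node-G: power draw 15 + 4 + 8 + 4 + 2 + 3 = 36 ≤ 38, throughput 9 + 15 + 15 + 7 + 9 + 5 = 60.
node-C + node-E + node-B + node-H + node-D: power draw 15 + 4 + 8 + 4 + 2 = 33 ≤ 38, throughput 13 + 15 + 15 + 7 + 9 = 59.
node-C + node-E + node-B + node-H + node-D + node-G: power draw 15 + 4 + 8 + 4 + 2 + 3 = 36 ≤ 38, throughput 13 + 15 + 15 + 7 + 9 + 5 = 64.
Best is node-C, node-E, node-B, node-H, node-D, and node-G with total throughput 64.

64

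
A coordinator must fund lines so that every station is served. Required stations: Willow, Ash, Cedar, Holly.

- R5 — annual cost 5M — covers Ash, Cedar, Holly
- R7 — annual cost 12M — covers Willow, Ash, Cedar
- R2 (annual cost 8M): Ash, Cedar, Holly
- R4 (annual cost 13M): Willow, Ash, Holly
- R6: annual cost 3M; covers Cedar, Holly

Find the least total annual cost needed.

This is a weighted set-cover instance.
The greedy cost-per-new-station heuristic would pick R6, R5, and R7 for 20, but a cheaper cover exists.
Choose R7 and R6: together they cover Willow, Ash, Cedar, Holly — every station.
Total annual cost: 12 + 3 = 15.
No cover costs less than 15.

15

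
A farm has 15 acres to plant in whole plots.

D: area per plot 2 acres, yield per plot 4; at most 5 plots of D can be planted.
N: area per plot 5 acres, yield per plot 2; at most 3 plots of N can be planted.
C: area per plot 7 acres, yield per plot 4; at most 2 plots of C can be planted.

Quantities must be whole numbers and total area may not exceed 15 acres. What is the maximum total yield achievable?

22

D has the best ratio (4/2); taking only D gives at most 5×4 = 20 (stopped by the supply cap of 5).
Mixing does better — 5×D and 1×N: area 15 ≤ 15, yield 5·4 + 1·2 = 22.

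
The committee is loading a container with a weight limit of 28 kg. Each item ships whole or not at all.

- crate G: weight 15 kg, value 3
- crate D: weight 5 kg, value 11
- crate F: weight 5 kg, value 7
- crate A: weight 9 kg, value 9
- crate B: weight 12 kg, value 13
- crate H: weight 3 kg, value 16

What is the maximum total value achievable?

47

Take crate D, crate F, crate B, and crate H: weight 5 + 5 + 12 + 3 = 25 ≤ 28, value 11 + 7 + 13 + 16 = 47.
No other feasible combination does better.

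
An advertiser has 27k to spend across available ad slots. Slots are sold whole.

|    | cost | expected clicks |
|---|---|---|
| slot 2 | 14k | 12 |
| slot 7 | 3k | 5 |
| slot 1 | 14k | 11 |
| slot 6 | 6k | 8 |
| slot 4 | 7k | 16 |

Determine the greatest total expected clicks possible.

36

slot 2 + slot 7 + slot 4: cost 14 + 3 + 7 = 24 ≤ 27, expected clicks 12 + 5 + 16 = 33.
slot 2 + slot 6 + slot 4: cost 14 + 6 + 7 = 27 ≤ 27, expected clicks 12 + 8 + 16 = 36.
slot 1 + slot 6 + slot 4: cost 14 + 6 + 7 = 27 ≤ 27, expected clicks 11 + 8 + 16 = 35.
Best is slot 2, slot 6, and slot 4 with total expected clicks 36.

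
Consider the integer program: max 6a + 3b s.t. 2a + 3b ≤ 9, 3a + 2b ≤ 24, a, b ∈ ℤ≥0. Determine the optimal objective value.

24

(a,b)=(4,0) is feasible, giving 24.
(a,b)=(3,1) is feasible, giving 21.
(a,b)=(3,0) is feasible, giving 18.
The best lattice point is (4,0), giving 24.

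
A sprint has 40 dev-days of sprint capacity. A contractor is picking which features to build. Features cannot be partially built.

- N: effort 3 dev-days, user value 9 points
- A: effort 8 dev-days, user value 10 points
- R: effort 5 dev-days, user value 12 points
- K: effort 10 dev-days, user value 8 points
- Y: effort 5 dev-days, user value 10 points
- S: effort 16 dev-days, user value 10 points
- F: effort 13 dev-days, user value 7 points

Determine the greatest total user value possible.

51

Allowing fractional choices, the relaxed optimum would be about 54.6, but features are indivisible.
N + A + R + Y + S: effort 3 + 8 + 5 + 5 + 16 = 37 ≤ 40, user value 9 + 10 + 12 + 10 + 10 = 51.
N + R + K + Y + S: effort 3 + 5 + 10 + 5 + 16 = 39 ≤ 40, user value 9 + 12 + 8 + 10 + 10 = 49.
N + A + R + K + Y: effort 3 + 8 + 5 + 10 + 5 = 31 ≤ 40, user value 9 + 10 + 12 + 8 + 10 = 49.
Best is N, A, R, Y, and S with total user value 51.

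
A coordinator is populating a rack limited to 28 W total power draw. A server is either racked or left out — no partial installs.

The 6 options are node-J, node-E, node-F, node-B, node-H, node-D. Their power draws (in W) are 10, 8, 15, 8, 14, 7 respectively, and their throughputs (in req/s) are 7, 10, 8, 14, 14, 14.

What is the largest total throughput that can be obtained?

38

node-J + node-E + node-D: power draw 10 + 8 + 7 = 25 ≤ 28, throughput 7 + 10 + 14 = 31.
node-E + node-B + node-D: power draw 8 + 8 + 7 = 23 ≤ 28, throughput 10 + 14 + 14 = 38.
node-J + node-B + node-D: power draw 10 + 8 + 7 = 25 ≤ 28, throughput 7 + 14 + 14 = 35.
Best is node-E, node-B, and node-D with total throughput 38.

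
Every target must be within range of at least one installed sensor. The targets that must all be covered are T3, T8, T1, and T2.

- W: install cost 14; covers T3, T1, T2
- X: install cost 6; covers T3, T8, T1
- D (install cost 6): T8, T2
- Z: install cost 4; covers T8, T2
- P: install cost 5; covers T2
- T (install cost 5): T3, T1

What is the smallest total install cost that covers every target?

This is an integer covering problem.
Choose Z and T: together they cover T3, T8, T1, T2 — every target.
Total install cost: 4 + 5 = 9.

9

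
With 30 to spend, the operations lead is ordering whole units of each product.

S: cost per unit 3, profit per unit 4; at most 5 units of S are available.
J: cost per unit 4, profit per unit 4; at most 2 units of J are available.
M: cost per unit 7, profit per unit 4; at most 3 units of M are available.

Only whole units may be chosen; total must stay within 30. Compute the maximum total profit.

32

This is a bounded integer knapsack.
S has the best ratio (4/3); taking only S gives at most 5×4 = 20 (stopped by the supply cap of 5).
Mixing does better — 5×S, 2×J, and 1×M: cost 30 ≤ 30, profit 5·4 + 2·4 + 1·4 = 32.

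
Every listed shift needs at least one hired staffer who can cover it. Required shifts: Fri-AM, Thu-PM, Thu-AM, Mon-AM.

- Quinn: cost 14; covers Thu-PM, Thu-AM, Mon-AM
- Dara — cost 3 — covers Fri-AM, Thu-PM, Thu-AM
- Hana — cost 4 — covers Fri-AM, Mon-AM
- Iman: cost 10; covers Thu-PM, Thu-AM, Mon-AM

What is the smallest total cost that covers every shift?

This is an integer covering problem.
Choose Dara and Hana: together they cover Fri-AM, Thu-PM, Thu-AM, Mon-AM — every shift.
Total cost: 3 + 4 = 7.
No cover costs less than 7.

7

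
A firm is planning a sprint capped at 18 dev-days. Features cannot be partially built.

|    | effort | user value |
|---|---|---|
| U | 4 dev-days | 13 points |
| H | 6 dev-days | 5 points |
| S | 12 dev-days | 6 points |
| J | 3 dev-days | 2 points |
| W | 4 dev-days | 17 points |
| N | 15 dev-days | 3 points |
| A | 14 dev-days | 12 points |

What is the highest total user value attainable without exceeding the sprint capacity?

37

Allowing fractional choices, the relaxed optimum would be about 38.6, but features are indivisible.
U + J + W: effort 4 + 3 + 4 = 11 ≤ 18, user value 13 + 2 + 17 = 32.
U + H + J + W: effort 4 + 6 + 3 + 4 = 17 ≤ 18, user value 13 + 5 + 2 + 17 = 37.
U + H + W: effort 4 + 6 + 4 = 14 ≤ 18, user value 13 + 5 + 17 = 35.
Best is U, H, J, and W with total user value 37.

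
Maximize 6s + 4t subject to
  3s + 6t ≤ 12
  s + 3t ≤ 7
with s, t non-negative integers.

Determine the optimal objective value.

(s,t)=(4,0): 3·4+6·0=12≤12, 1·4+3·0=4≤7, objective 24.
(s,t)=(3,0): 3·3+6·0=9≤12, 1·3+3·0=3≤7, objective 18.
No feasible integer point exceeds 24.

24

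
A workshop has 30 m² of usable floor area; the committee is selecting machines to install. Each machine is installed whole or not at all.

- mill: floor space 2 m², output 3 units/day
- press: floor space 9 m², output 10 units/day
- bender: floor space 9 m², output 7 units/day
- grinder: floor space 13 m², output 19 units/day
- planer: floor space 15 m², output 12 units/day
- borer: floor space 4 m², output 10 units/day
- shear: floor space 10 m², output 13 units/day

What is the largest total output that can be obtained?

45

mill + grinder + borer + shear: floor space 2 + 13 + 4 + 10 = 29 ≤ 30, output 3 + 19 + 10 + 13 = 45.
grinder + borer + shear: floor space 13 + 4 + 10 = 27 ≤ 30, output 19 + 10 + 13 = 42.
Best is mill, grinder, borer, and shear with total output 45.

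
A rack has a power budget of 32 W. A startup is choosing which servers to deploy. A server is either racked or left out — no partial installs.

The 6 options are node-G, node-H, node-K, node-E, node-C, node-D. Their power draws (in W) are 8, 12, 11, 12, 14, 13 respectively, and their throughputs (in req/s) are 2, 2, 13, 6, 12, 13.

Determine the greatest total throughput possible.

28

node-K + node-D: power draw 11 + 13 = 24 ≤ 32, throughput 13 + 13 = 26.
node-K + node-C: power draw 11 + 14 = 25 ≤ 32, throughput 13 + 12 = 25.
node-G + node-K + node-D: power draw 8 + 11 + 13 = 32 ≤ 32, throughput 2 + 13 + 13 = 28.
Best is node-G, node-K, and node-D with total throughput 28.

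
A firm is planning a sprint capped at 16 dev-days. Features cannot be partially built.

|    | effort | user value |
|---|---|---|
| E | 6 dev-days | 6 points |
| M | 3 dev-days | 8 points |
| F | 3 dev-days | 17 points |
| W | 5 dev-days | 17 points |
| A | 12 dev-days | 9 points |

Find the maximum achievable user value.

42

Allowing fractional choices, the relaxed optimum would be about 47.0, but features are indivisible.
M + F + W: effort 3 + 3 + 5 = 11 ≤ 16, user value 8 + 17 + 17 = 42.
F + W: effort 3 + 5 = 8 ≤ 16, user value 17 + 17 = 34.
E + F + W: effort 6 + 3 + 5 = 14 ≤ 16, user value 6 + 17 + 17 = 40.
Best is M, F, and W with total user value 42.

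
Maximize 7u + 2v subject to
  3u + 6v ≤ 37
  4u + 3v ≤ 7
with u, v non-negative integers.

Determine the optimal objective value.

(u,v)=(1,1): 3·1+6·1=9≤37, 4·1+3·1=7≤7, objective 9.
(u,v)=(1,0): 3·1+6·0=3≤37, 4·1+3·0=4≤7, objective 7.
(u,v)=(0,2): 3·0+6·2=12≤37, 4·0+3·2=6≤7, objective 4.
Maximum is 9 at (u,v)=(1,1).

9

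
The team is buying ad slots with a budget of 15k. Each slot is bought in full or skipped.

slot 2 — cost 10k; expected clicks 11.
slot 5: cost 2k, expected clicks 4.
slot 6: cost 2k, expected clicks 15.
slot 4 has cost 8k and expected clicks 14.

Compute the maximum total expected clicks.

33

Allowing fractional choices, the relaxed optimum would be about 36.3, but ad slots are indivisible.
slot 5 + slot 6 + slot 4: cost 2 + 2 + 8 = 12 ≤ 15, expected clicks 4 + 15 + 14 = 33.
slot 2 + slot 5 + slot 6: cost 10 + 2 + 2 = 14 ≤ 15, expected clicks 11 + 4 + 15 = 30.
Best is slot 5, slot 6, and slot 4 with total expected clicks 33.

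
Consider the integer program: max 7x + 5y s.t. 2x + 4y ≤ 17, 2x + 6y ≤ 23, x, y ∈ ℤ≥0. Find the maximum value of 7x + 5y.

56

(x,y)=(8,0): 2·8+4·0=16≤17, 2·8+6·0=16≤23, objective 56.
(x,y)=(7,0): 2·7+4·0=14≤17, 2·7+6·0=14≤23, objective 49.
Maximum is 56 at (x,y)=(8,0).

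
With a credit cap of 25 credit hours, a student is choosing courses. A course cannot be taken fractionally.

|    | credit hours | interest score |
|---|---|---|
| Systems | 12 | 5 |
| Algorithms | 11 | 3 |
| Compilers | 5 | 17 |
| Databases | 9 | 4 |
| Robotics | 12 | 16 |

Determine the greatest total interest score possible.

33

This is a 0-1 knapsack instance.
Systems + Compilers: credit hours 12 + 5 = 17 ≤ 25, interest score 5 + 17 = 22.
Compilers + Robotics: credit hours 5 + 12 = 17 ≤ 25, interest score 17 + 16 = 33.
Algorithms + Compilers + Databases: credit hours 11 + 5 + 9 = 25 ≤ 25, interest score 3 + 17 + 4 = 24.
Best is Compilers and Robotics with total interest score 33.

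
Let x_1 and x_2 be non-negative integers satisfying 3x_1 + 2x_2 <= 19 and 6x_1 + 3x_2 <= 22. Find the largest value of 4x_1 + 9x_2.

The continuous relaxation peaks at (0, 7.33) with value 66.00; rounding to a feasible lattice point costs some objective.
(x_1,x_2)=(0,7): 3·0+2·7=14≤19, 6·0+3·7=21≤22, objective 63.
(x_1,x_2)=(0,6): 3·0+2·6=12≤19, 6·0+3·6=18≤22, objective 54.
Maximum is 63 at (x_1,x_2)=(0,7).

63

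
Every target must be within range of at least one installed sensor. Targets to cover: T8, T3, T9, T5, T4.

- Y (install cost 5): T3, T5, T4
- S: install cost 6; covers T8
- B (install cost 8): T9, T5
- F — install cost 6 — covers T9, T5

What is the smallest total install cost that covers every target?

Choose Y, S, and F: together they cover T8, T3, T9, T5, T4 — every target.
Total install cost: 5 + 6 + 6 = 17.

17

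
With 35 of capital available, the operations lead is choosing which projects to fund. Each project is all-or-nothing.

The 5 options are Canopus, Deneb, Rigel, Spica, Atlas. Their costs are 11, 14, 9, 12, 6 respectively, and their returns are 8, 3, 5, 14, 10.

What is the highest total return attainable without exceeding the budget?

Allowing fractional choices, the relaxed optimum would be about 35.3, but projects are indivisible.
Canopus + Spica + Atlas: cost 11 + 12 + 6 = 29 ≤ 35, return 8 + 14 + 10 = 32.
Canopus + Rigel + Spica: cost 11 + 9 + 12 = 32 ≤ 35, return 8 + 5 + 14 = 27.
Rigel + Spica + Atlas: cost 9 + 12 + 6 = 27 ≤ 35, return 5 + 14 + 10 = 29.
Best is Canopus, Spica, and Atlas with total return 32.

32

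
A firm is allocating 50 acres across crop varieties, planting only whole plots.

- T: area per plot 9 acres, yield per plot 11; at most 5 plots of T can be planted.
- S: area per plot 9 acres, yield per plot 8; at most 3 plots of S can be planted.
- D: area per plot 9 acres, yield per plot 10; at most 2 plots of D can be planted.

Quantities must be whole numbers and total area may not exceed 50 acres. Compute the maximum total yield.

55

5×T: area 45 ≤ 50, yield 5·11 = 55.
4×T and 1×D: area 45 ≤ 50, yield 4·11 + 1·10 = 54.
Best is 55.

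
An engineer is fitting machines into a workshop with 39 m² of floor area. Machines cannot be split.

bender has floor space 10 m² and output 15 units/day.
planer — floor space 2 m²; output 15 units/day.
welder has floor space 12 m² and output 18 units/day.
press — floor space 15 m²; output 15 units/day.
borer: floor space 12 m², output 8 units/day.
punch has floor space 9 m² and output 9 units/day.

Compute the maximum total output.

This is a 0-1 knapsack instance.
bender + planer + welder + punch: floor space 10 + 2 + 12 + 9 = 33 ≤ 39, output 15 + 15 + 18 + 9 = 57.
bender + planer + welder + press: floor space 10 + 2 + 12 + 15 = 39 ≤ 39, output 15 + 15 + 18 + 15 = 63.
Best is bender, planer, welder, and press with total output 63.

63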